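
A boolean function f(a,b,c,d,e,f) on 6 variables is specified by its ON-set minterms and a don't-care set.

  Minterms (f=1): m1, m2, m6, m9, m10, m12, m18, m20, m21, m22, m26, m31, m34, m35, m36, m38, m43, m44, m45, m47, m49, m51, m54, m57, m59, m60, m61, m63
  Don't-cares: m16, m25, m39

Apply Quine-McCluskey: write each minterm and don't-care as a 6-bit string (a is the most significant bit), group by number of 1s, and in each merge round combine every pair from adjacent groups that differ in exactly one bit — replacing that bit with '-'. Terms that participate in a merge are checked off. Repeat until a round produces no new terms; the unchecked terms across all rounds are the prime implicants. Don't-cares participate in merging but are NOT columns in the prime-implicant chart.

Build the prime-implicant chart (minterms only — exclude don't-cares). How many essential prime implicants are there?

8

[col 0] 000001*, 000010*, 000110*, 001001*, 001010*, 001100*, 010000*, 010010*, 010100*, 010101*, 010110*, 011001*, 011010*, 011111*, 100010*, 100011*, 100100*, 100110*, 100111*, 101011*, 101100*, 101101*, 101111*, 110001*, 110011*, 110110*, 111001*, 111011*, 111100*, 111101*, 111111*
[col 1] -00010*, -00110*, -01100, -10110*, -11001, -11111, 0-0010*, 0-0110*, 0-1001, 0-1010*, 00-001, 00-010*, 000-10*, 01-010*, 010-00*, 010-10*, 0100-0*, 0101-0*, 01010-, 1-0011*, 1-0110*, 1-1011*, 1-1100*, 1-1101*, 1-1111*, 10-011*, 10-100, 10-111*, 100-10*, 100-11*, 10001-*, 1001-0, 10011-*, 101-11*, 1011-1*, 10110-*, 11-001*, 11-011*, 1100-1*, 111-01*, 111-11*, 1110-1*, 1111-1*, 11110-*
[col 2] --0110, -00-10, 0--010, 0-0-10, 010--0, 1--011, 1-1-11, 1-11-1, 1-110-, 10--11, 100-1-, 11-0-1, 111--1
Prime implicants: --0110, -00-10, -01100, -11001, -11111, 0--010, 0-0-10, 0-1001, 00-001, 010--0, 01010-, 1--011, 1-1-11, 1-11-1, 1-110-, 10--11, 10-100, 100-1-, 1001-0, 11-0-1, 111--1
PI chart (minterm → PIs covering it):
  1 | 00-001  (sole → essential)
  2 | -00-10,0--010,0-0-10
  6 | --0110,-00-10,0-0-10
  9 | 0-1001,00-001
  10 | 0--010  (sole → essential)
  12 | -01100  (sole → essential)
  18 | 0--010,0-0-10,010--0
  20 | 010--0,01010-
  21 | 01010-  (sole → essential)
  22 | --0110,0-0-10,010--0
  26 | 0--010  (sole → essential)
  31 | -11111  (sole → essential)
  34 | -00-10,100-1-
  35 | 1--011,10--11,100-1-
  36 | 10-100,1001-0
  38 | --0110,-00-10,100-1-,1001-0
  43 | 1--011,1-1-11,10--11
  44 | -01100,1-110-,10-100
  45 | 1-11-1,1-110-
  47 | 1-1-11,1-11-1,10--11
  49 | 11-0-1  (sole → essential)
  51 | 1--011,11-0-1
  54 | --0110  (sole → essential)
  57 | -11001,11-0-1,111--1
  59 | 1--011,1-1-11,11-0-1,111--1
  60 | 1-110-  (sole → essential)
  61 | 1-11-1,1-110-,111--1
  63 | -11111,1-1-11,1-11-1,111--1
Essential prime implicants: --0110, -01100, -11111, 0--010, 00-001, 01010-, 1-110-, 11-0-1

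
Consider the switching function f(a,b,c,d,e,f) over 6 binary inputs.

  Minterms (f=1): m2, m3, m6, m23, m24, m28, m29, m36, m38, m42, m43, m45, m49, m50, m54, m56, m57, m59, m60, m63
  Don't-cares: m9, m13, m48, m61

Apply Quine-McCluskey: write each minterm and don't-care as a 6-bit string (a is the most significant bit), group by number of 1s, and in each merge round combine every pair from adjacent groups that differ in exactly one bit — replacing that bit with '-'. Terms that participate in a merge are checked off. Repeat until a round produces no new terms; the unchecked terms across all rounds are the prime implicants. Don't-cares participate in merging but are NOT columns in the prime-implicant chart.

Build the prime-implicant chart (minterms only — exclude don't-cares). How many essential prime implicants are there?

8

size-2^0 implicants → 000010(✓)  000011(✓)  000110(✓)  001001(✓)  001101(✓)  010111  011000(✓)  011100(✓)  011101(✓)  100100(✓)  100110(✓)  101010(✓)  101011(✓)  101101(✓)  110000(✓)  110001(✓)  110010(✓)  110110(✓)  111000(✓)  111001(✓)  111011(✓)  111100(✓)  111101(✓)  111111(✓)
size-2^1 implicants → -00110  -01101(✓)  -11000(✓)  -11100(✓)  -11101(✓)  0-1101(✓)  000-10  00001-  001-01  011-00(✓)  01110-(✓)  1-0110  1-1011  1-1101(✓)  1001-0  10101-  11-000(✓)  11-001(✓)  110-10  1100-0  11000-(✓)  111-00(✓)  111-01(✓)  111-11(✓)  1110-1(✓)  11100-(✓)  1111-1(✓)  11110-(✓)
size-2^2 implicants → --1101  -11-00  -1110-  11-00-  111--1  111-0-
Unchecked terms (primes): --1101, -00110, -11-00, -1110-, 000-10, 00001-, 001-01, 010111, 1-0110, 1-1011, 1001-0, 10101-, 11-00-, 110-10, 1100-0, 111--1, 111-0-
Minterm coverage:
  m2 ⊆ 000-10,00001-
  m3 ⊆ 00001- [E]
  m6 ⊆ -00110,000-10
  m23 ⊆ 010111 [E]
  m24 ⊆ -11-00 [E]
  m28 ⊆ -11-00,-1110-
  m29 ⊆ --1101,-1110-
  m36 ⊆ 1001-0 [E]
  m38 ⊆ -00110,1-0110,1001-0
  m42 ⊆ 10101- [E]
  m43 ⊆ 1-1011,10101-
  m45 ⊆ --1101 [E]
  m49 ⊆ 11-00- [E]
  m50 ⊆ 110-10,1100-0
  m54 ⊆ 1-0110,110-10
  m56 ⊆ -11-00,11-00-,111-0-
  m57 ⊆ 11-00-,111--1,111-0-
  m59 ⊆ 1-1011,111--1
  m60 ⊆ -11-00,-1110-,111-0-
  m63 ⊆ 111--1 [E]
E = {--1101, -11-00, 00001-, 010111, 1001-0, 10101-, 11-00-, 111--1}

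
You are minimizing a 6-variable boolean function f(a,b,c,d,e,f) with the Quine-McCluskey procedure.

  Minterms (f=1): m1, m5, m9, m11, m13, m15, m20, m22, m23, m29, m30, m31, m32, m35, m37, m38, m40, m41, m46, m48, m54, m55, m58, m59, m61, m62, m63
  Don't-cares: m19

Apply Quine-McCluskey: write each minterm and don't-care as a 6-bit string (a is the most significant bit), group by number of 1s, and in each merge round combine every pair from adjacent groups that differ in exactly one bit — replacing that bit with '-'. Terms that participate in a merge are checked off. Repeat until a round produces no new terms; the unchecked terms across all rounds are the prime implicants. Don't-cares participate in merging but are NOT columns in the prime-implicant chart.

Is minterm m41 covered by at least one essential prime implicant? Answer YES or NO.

NO

[col 0] 000001*, 000101*, 001001*, 001011*, 001101*, 001111*, 010011*, 010100*, 010110*, 010111*, 011101*, 011110*, 011111*, 100000*, 100011, 100101*, 100110*, 101000*, 101001*, 101110*, 110000*, 110110*, 110111*, 111010*, 111011*, 111101*, 111110*, 111111*
[col 1] -00101, -01001, -10110*, -10111*, -11101*, -11110*, -11111*, 0-1101*, 0-1111*, 00-001*, 00-101*, 000-01*, 001-01*, 001-11*, 0010-1*, 0011-1*, 01-110*, 01-111*, 010-11, 0101-0, 01011-*, 0111-1*, 01111-*, 1-0000, 1-0110*, 1-1110*, 10-000, 10-110*, 10100-, 11-110*, 11-111*, 11011-*, 111-10*, 111-11*, 11101-*, 1111-1*, 11111-*
[col 2] -1-110*, -1-111*, -1011-*, -111-1, -1111-*, 0-11-1, 00--01, 001--1, 01-11-*, 1--110, 11-11-*, 111-1-
[col 3] -1-11-
Prime implicants: -00101, -01001, -1-11-, -111-1, 0-11-1, 00--01, 001--1, 010-11, 0101-0, 1--110, 1-0000, 10-000, 100011, 10100-, 111-1-
PI chart (minterm → PIs covering it):
  1 | 00--01  (sole → essential)
  5 | -00101,00--01
  9 | -01001,00--01,001--1
  11 | 001--1  (sole → essential)
  13 | 0-11-1,00--01,001--1
  15 | 0-11-1,001--1
  20 | 0101-0  (sole → essential)
  22 | -1-11-,0101-0
  23 | -1-11-,010-11
  29 | -111-1,0-11-1
  30 | -1-11-  (sole → essential)
  31 | -1-11-,-111-1,0-11-1
  32 | 1-0000,10-000
  35 | 100011  (sole → essential)
  37 | -00101  (sole → essential)
  38 | 1--110  (sole → essential)
  40 | 10-000,10100-
  41 | -01001,10100-
  46 | 1--110  (sole → essential)
  48 | 1-0000  (sole → essential)
  54 | -1-11-,1--110
  55 | -1-11-  (sole → essential)
  58 | 111-1-  (sole → essential)
  59 | 111-1-  (sole → essential)
  61 | -111-1  (sole → essential)
  62 | -1-11-,1--110,111-1-
  63 | -1-11-,-111-1,111-1-
Essential prime implicants: -00101, -1-11-, -111-1, 00--01, 001--1, 0101-0, 1--110, 1-0000, 100011, 111-1-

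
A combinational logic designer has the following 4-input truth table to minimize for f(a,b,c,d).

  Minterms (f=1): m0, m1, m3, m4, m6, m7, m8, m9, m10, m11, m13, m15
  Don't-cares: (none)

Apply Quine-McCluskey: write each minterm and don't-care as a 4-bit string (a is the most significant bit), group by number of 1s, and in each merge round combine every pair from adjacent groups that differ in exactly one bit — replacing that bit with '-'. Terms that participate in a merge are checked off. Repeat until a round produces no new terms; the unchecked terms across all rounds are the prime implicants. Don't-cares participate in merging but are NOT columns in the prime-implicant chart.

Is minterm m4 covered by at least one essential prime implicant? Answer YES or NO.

Round 0: 0000✓ 0001✓ 0011✓ 0100✓ 0110✓ 0111✓ 1000✓ 1001✓ 1010✓ 1011✓ 1101✓ 1111✓
Round 1: -000✓ -001✓ -011✓ -111✓ 0-00 0-11✓ 00-1✓ 000-✓ 01-0 011- 1-01✓ 1-11✓ 10-0✓ 10-1✓ 100-✓ 101-✓ 11-1✓
Round 2: --11 -0-1 -00- 1--1 10--
PIs = {--11, -0-1, -00-, 0-00, 01-0, 011-, 1--1, 10--}
Coverage chart:
  m0: -00-,0-00
  m1: -0-1,-00-
  m3: --11,-0-1
  m4: 0-00,01-0
  m6: 01-0,011-
  m7: --11,011-
  m8: -00-,10--
  m9: -0-1,-00-,1--1,10--
  m10: 10-- ←essential
  m11: --11,-0-1,1--1,10--
  m13: 1--1 ←essential
  m15: --11,1--1
Essential: 1--1, 10--

NO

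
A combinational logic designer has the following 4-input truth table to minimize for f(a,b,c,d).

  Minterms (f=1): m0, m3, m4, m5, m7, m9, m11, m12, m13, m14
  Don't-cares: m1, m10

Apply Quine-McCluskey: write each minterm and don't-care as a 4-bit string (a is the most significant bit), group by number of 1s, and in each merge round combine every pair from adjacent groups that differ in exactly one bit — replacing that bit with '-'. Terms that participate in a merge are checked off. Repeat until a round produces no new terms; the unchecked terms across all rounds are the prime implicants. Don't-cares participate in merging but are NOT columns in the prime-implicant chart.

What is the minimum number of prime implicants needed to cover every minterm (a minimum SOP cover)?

Round 0: 0000✓ 0001✓ 0011✓ 0100✓ 0101✓ 0111✓ 1001✓ 1010✓ 1011✓ 1100✓ 1101✓ 1110✓
Round 1: -001✓ -011✓ -100✓ -101✓ 0-00✓ 0-01✓ 0-11✓ 00-1✓ 000-✓ 01-1✓ 010-✓ 1-01✓ 1-10 10-1✓ 101- 11-0 110-✓
Round 2: --01 -0-1 -10- 0--1 0-0-
PIs = {--01, -0-1, -10-, 0--1, 0-0-, 1-10, 101-, 11-0}
Coverage chart:
  m0: 0-0- ←essential
  m3: -0-1,0--1
  m4: -10-,0-0-
  m5: --01,-10-,0--1,0-0-
  m7: 0--1 ←essential
  m9: --01,-0-1
  m11: -0-1,101-
  m12: -10-,11-0
  m13: --01,-10-
  m14: 1-10,11-0
Essential: 0--1, 0-0-
Petrick residual → --01, -0-1, 11-0
Min cover (5 terms): c'd + b'd + a'd + a'c' + abd'

5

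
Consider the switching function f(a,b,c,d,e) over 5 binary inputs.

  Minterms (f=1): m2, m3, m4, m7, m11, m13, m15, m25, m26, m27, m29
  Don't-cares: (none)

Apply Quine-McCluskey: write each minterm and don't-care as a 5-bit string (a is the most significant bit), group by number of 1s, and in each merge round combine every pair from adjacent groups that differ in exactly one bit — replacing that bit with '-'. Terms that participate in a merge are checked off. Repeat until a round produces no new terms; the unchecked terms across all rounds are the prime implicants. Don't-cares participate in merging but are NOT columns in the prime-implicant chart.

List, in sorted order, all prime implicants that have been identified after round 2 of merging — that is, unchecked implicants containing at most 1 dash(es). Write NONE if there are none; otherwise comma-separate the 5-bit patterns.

size-2^0 implicants → 00010(✓)  00011(✓)  00100  00111(✓)  01011(✓)  01101(✓)  01111(✓)  11001(✓)  11010(✓)  11011(✓)  11101(✓)
size-2^1 implicants → -1011  -1101  0-011(✓)  0-111(✓)  00-11(✓)  0001-  01-11(✓)  011-1  11-01  110-1  1101-
size-2^2 implicants → 0--11
Unchecked terms (primes): -1011, -1101, 0--11, 0001-, 00100, 011-1, 11-01, 110-1, 1101-

-1011, -1101, 0001-, 00100, 011-1, 11-01, 110-1, 1101-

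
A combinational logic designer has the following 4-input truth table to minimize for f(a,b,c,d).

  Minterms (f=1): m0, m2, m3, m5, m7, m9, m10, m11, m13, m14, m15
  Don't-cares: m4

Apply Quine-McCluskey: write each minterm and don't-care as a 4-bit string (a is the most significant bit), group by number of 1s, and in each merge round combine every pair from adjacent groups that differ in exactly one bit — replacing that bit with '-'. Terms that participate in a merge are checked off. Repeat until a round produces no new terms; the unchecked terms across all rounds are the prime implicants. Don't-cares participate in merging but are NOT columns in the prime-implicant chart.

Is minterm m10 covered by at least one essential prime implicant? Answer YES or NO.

[col 0] 0000*, 0010*, 0011*, 0100*, 0101*, 0111*, 1001*, 1010*, 1011*, 1101*, 1110*, 1111*
[col 1] -010*, -011*, -101*, -111*, 0-00, 0-11*, 00-0, 001-*, 01-1*, 010-, 1-01*, 1-10*, 1-11*, 10-1*, 101-*, 11-1*, 111-*
[col 2] --11, -01-, -1-1, 1--1, 1-1-
Prime implicants: --11, -01-, -1-1, 0-00, 00-0, 010-, 1--1, 1-1-
PI chart (minterm → PIs covering it):
  0 | 0-00,00-0
  2 | -01-,00-0
  3 | --11,-01-
  5 | -1-1,010-
  7 | --11,-1-1
  9 | 1--1  (sole → essential)
  10 | -01-,1-1-
  11 | --11,-01-,1--1,1-1-
  13 | -1-1,1--1
  14 | 1-1-  (sole → essential)
  15 | --11,-1-1,1--1,1-1-
Essential prime implicants: 1--1, 1-1-

YES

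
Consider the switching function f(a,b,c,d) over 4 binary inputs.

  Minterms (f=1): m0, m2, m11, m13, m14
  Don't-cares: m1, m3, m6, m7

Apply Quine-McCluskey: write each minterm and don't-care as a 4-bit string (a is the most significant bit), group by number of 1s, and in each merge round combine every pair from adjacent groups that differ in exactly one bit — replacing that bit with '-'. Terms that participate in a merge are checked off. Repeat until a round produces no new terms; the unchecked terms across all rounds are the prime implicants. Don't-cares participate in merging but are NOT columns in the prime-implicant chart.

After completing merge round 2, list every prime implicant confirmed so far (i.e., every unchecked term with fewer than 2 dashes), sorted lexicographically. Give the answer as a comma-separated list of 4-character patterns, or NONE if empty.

-011, -110, 1101

size-2^0 implicants → 0000(✓)  0001(✓)  0010(✓)  0011(✓)  0110(✓)  0111(✓)  1011(✓)  1101  1110(✓)
size-2^1 implicants → -011  -110  0-10(✓)  0-11(✓)  00-0(✓)  00-1(✓)  000-(✓)  001-(✓)  011-(✓)
size-2^2 implicants → 0-1-  00--
Unchecked terms (primes): -011, -110, 0-1-, 00--, 1101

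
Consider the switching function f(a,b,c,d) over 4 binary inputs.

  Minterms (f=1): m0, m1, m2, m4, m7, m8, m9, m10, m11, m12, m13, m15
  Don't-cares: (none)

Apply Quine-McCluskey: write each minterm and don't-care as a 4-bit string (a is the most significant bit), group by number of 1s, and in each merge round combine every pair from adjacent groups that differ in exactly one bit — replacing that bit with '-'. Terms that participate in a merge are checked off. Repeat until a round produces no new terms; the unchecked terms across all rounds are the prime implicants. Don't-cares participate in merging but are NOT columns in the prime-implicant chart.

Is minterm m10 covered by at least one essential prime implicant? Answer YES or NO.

[col 0] 0000*, 0001*, 0010*, 0100*, 0111*, 1000*, 1001*, 1010*, 1011*, 1100*, 1101*, 1111*
[col 1] -000*, -001*, -010*, -100*, -111, 0-00*, 00-0*, 000-*, 1-00*, 1-01*, 1-11*, 10-0*, 10-1*, 100-*, 101-*, 11-1*, 110-*
[col 2] --00, -0-0, -00-, 1--1, 1-0-, 10--
Prime implicants: --00, -0-0, -00-, -111, 1--1, 1-0-, 10--
PI chart (minterm → PIs covering it):
  0 | --00,-0-0,-00-
  1 | -00-  (sole → essential)
  2 | -0-0  (sole → essential)
  4 | --00  (sole → essential)
  7 | -111  (sole → essential)
  8 | --00,-0-0,-00-,1-0-,10--
  9 | -00-,1--1,1-0-,10--
  10 | -0-0,10--
  11 | 1--1,10--
  12 | --00,1-0-
  13 | 1--1,1-0-
  15 | -111,1--1
Essential prime implicants: --00, -0-0, -00-, -111

YES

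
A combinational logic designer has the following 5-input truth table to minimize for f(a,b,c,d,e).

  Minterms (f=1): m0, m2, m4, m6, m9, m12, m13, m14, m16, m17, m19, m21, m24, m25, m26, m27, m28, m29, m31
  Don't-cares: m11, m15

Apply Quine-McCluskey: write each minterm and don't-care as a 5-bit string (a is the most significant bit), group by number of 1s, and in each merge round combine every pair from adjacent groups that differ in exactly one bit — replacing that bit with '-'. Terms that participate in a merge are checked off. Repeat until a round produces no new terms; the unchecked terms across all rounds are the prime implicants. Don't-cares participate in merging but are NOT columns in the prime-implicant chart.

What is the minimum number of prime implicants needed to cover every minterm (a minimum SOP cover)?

8

size-2^0 implicants → 00000(✓)  00010(✓)  00100(✓)  00110(✓)  01001(✓)  01011(✓)  01100(✓)  01101(✓)  01110(✓)  01111(✓)  10000(✓)  10001(✓)  10011(✓)  10101(✓)  11000(✓)  11001(✓)  11010(✓)  11011(✓)  11100(✓)  11101(✓)  11111(✓)
size-2^1 implicants → -0000  -1001(✓)  -1011(✓)  -1100(✓)  -1101(✓)  -1111(✓)  0-100(✓)  0-110(✓)  00-00(✓)  00-10(✓)  000-0(✓)  001-0(✓)  01-01(✓)  01-11(✓)  010-1(✓)  011-0(✓)  011-1(✓)  0110-(✓)  0111-(✓)  1-000(✓)  1-001(✓)  1-011(✓)  1-101(✓)  10-01(✓)  100-1(✓)  1000-(✓)  11-00(✓)  11-01(✓)  11-11(✓)  110-0(✓)  110-1(✓)  1100-(✓)  1101-(✓)  111-1(✓)  1110-(✓)
size-2^2 implicants → -1-01(✓)  -1-11(✓)  -10-1(✓)  -11-1(✓)  -110-  0-1-0  00--0  01--1(✓)  011--  1--01  1-0-1  1-00-  11--1(✓)  11-0-  110--
size-2^3 implicants → -1--1
Unchecked terms (primes): -0000, -1--1, -110-, 0-1-0, 00--0, 011--, 1--01, 1-0-1, 1-00-, 11-0-, 110--
Minterm coverage:
  m0 ⊆ -0000,00--0
  m2 ⊆ 00--0 [E]
  m4 ⊆ 0-1-0,00--0
  m6 ⊆ 0-1-0,00--0
  m9 ⊆ -1--1 [E]
  m12 ⊆ -110-,0-1-0,011--
  m13 ⊆ -1--1,-110-,011--
  m14 ⊆ 0-1-0,011--
  m16 ⊆ -0000,1-00-
  m17 ⊆ 1--01,1-0-1,1-00-
  m19 ⊆ 1-0-1 [E]
  m21 ⊆ 1--01 [E]
  m24 ⊆ 1-00-,11-0-,110--
  m25 ⊆ -1--1,1--01,1-0-1,1-00-,11-0-,110--
  m26 ⊆ 110-- [E]
  m27 ⊆ -1--1,1-0-1,110--
  m28 ⊆ -110-,11-0-
  m29 ⊆ -1--1,-110-,1--01,11-0-
  m31 ⊆ -1--1 [E]
E = {-1--1, 00--0, 1--01, 1-0-1, 110--}
Petrick residual → -0000, -110-, 0-1-0
Cover = b'c'd'e' + be + bcd' + a'ce' + a'b'e' + ad'e + ac'e + abc'  |cover|=8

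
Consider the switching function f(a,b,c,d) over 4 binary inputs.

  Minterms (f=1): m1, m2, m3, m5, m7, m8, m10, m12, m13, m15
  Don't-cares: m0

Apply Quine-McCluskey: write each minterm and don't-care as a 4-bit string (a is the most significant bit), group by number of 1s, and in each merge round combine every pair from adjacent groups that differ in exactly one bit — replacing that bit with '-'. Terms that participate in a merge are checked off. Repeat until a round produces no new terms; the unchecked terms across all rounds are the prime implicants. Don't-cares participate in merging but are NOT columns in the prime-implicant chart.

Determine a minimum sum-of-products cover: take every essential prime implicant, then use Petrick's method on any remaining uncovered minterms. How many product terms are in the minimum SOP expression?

Round 0: 0000✓ 0001✓ 0010✓ 0011✓ 0101✓ 0111✓ 1000✓ 1010✓ 1100✓ 1101✓ 1111✓
Round 1: -000✓ -010✓ -101✓ -111✓ 0-01✓ 0-11✓ 00-0✓ 00-1✓ 000-✓ 001-✓ 01-1✓ 1-00 10-0✓ 11-1✓ 110-
Round 2: -0-0 -1-1 0--1 00--
PIs = {-0-0, -1-1, 0--1, 00--, 1-00, 110-}
Coverage chart:
  m1: 0--1,00--
  m2: -0-0,00--
  m3: 0--1,00--
  m5: -1-1,0--1
  m7: -1-1,0--1
  m8: -0-0,1-00
  m10: -0-0 ←essential
  m12: 1-00,110-
  m13: -1-1,110-
  m15: -1-1 ←essential
Essential: -0-0, -1-1
Petrick residual → 0--1, 1-00
Min cover (4 terms): b'd' + bd + a'd + ac'd'

4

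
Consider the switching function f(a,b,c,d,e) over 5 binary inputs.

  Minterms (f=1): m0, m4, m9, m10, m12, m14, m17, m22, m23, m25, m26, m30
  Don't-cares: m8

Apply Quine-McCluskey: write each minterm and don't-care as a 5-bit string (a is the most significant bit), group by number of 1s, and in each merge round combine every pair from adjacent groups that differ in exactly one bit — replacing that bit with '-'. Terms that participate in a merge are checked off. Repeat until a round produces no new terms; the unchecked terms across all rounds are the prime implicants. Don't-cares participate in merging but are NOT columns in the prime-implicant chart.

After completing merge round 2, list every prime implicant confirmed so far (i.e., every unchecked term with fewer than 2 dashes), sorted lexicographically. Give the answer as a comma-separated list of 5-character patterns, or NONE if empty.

[col 0] 00000*, 00100*, 01000*, 01001*, 01010*, 01100*, 01110*, 10001*, 10110*, 10111*, 11001*, 11010*, 11110*
[col 1] -1001, -1010*, -1110*, 0-000*, 0-100*, 00-00*, 01-00*, 01-10*, 010-0*, 0100-, 011-0*, 1-001, 1-110, 1011-, 11-10*
[col 2] -1-10, 0--00, 01--0
Prime implicants: -1-10, -1001, 0--00, 01--0, 0100-, 1-001, 1-110, 1011-

-1001, 0100-, 1-001, 1-110, 1011-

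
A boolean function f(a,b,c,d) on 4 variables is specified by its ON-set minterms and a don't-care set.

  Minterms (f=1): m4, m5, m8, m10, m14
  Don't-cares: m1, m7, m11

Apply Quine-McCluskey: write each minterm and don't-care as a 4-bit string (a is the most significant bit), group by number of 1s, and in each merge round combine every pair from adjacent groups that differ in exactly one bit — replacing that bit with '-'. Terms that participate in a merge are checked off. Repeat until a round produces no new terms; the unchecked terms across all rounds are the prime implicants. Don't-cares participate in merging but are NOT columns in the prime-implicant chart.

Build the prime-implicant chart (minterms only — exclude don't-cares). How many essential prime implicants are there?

3

Round 0: 0001✓ 0100✓ 0101✓ 0111✓ 1000✓ 1010✓ 1011✓ 1110✓
Round 1: 0-01 01-1 010- 1-10 10-0 101-
PIs = {0-01, 01-1, 010-, 1-10, 10-0, 101-}
Coverage chart:
  m4: 010- ←essential
  m5: 0-01,01-1,010-
  m8: 10-0 ←essential
  m10: 1-10,10-0,101-
  m14: 1-10 ←essential
Essential: 010-, 1-10, 10-0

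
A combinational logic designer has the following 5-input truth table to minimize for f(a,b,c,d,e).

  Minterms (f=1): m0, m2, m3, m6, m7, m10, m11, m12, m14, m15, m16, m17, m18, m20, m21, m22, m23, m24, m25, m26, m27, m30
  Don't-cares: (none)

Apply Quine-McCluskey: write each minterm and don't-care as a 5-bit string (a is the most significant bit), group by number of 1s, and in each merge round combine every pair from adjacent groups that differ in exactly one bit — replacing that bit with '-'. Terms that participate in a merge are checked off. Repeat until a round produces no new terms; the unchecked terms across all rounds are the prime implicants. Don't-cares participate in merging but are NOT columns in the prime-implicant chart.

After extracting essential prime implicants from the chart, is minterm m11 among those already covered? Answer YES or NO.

size-2^0 implicants → 00000(✓)  00010(✓)  00011(✓)  00110(✓)  00111(✓)  01010(✓)  01011(✓)  01100(✓)  01110(✓)  01111(✓)  10000(✓)  10001(✓)  10010(✓)  10100(✓)  10101(✓)  10110(✓)  10111(✓)  11000(✓)  11001(✓)  11010(✓)  11011(✓)  11110(✓)
size-2^1 implicants → -0000(✓)  -0010(✓)  -0110(✓)  -0111(✓)  -1010(✓)  -1011(✓)  -1110(✓)  0-010(✓)  0-011(✓)  0-110(✓)  0-111(✓)  00-10(✓)  00-11(✓)  000-0(✓)  0001-(✓)  0011-(✓)  01-10(✓)  01-11(✓)  0101-(✓)  011-0  0111-(✓)  1-000(✓)  1-001(✓)  1-010(✓)  1-110(✓)  10-00(✓)  10-01(✓)  10-10(✓)  100-0(✓)  1000-(✓)  101-0(✓)  101-1(✓)  1010-(✓)  1011-(✓)  11-10(✓)  110-0(✓)  110-1(✓)  1100-(✓)  1101-(✓)
size-2^2 implicants → --010(✓)  --110(✓)  -0-10(✓)  -00-0  -011-  -1-10(✓)  -101-  0--10(✓)  0--11(✓)  0-01-(✓)  0-11-(✓)  00-1-(✓)  01-1-(✓)  1--10(✓)  1-0-0  1-00-  10--0  10-0-  101--  110--
size-2^3 implicants → ---10  0--1-
Unchecked terms (primes): ---10, -00-0, -011-, -101-, 0--1-, 011-0, 1-0-0, 1-00-, 10--0, 10-0-, 101--, 110--
Minterm coverage:
  m0 ⊆ -00-0 [E]
  m2 ⊆ ---10,-00-0,0--1-
  m3 ⊆ 0--1- [E]
  m6 ⊆ ---10,-011-,0--1-
  m7 ⊆ -011-,0--1-
  m10 ⊆ ---10,-101-,0--1-
  m11 ⊆ -101-,0--1-
  m12 ⊆ 011-0 [E]
  m14 ⊆ ---10,0--1-,011-0
  m15 ⊆ 0--1- [E]
  m16 ⊆ -00-0,1-0-0,1-00-,10--0,10-0-
  m17 ⊆ 1-00-,10-0-
  m18 ⊆ ---10,-00-0,1-0-0,10--0
  m20 ⊆ 10--0,10-0-,101--
  m21 ⊆ 10-0-,101--
  m22 ⊆ ---10,-011-,10--0,101--
  m23 ⊆ -011-,101--
  m24 ⊆ 1-0-0,1-00-,110--
  m25 ⊆ 1-00-,110--
  m26 ⊆ ---10,-101-,1-0-0,110--
  m27 ⊆ -101-,110--
  m30 ⊆ ---10 [E]
E = {---10, -00-0, 0--1-, 011-0}

YES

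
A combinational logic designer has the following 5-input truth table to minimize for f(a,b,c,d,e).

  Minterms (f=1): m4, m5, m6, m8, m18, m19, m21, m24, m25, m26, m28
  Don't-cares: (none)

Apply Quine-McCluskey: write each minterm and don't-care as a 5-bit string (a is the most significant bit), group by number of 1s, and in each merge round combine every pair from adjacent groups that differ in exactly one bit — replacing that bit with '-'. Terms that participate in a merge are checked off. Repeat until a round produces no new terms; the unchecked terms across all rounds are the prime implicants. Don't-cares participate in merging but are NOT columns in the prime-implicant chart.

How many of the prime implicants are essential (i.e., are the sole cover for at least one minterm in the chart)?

size-2^0 implicants → 00100(✓)  00101(✓)  00110(✓)  01000(✓)  10010(✓)  10011(✓)  10101(✓)  11000(✓)  11001(✓)  11010(✓)  11100(✓)
size-2^1 implicants → -0101  -1000  001-0  0010-  1-010  1001-  11-00  110-0  1100-
Unchecked terms (primes): -0101, -1000, 001-0, 0010-, 1-010, 1001-, 11-00, 110-0, 1100-
Minterm coverage:
  m4 ⊆ 001-0,0010-
  m5 ⊆ -0101,0010-
  m6 ⊆ 001-0 [E]
  m8 ⊆ -1000 [E]
  m18 ⊆ 1-010,1001-
  m19 ⊆ 1001- [E]
  m21 ⊆ -0101 [E]
  m24 ⊆ -1000,11-00,110-0,1100-
  m25 ⊆ 1100- [E]
  m26 ⊆ 1-010,110-0
  m28 ⊆ 11-00 [E]
E = {-0101, -1000, 001-0, 1001-, 11-00, 1100-}

6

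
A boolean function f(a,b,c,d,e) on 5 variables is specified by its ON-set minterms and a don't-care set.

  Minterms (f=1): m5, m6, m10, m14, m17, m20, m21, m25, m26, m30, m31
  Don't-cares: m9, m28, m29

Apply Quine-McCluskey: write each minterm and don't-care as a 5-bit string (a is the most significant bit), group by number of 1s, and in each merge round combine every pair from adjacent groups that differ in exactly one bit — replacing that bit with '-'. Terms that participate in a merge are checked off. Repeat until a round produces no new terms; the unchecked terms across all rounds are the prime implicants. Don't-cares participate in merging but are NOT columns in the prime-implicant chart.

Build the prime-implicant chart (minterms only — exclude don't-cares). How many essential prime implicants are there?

Round 0: 00101✓ 00110✓ 01001✓ 01010✓ 01110✓ 10001✓ 10100✓ 10101✓ 11001✓ 11010✓ 11100✓ 11101✓ 11110✓ 11111✓
Round 1: -0101 -1001 -1010✓ -1110✓ 0-110 01-10✓ 1-001✓ 1-100✓ 1-101✓ 10-01✓ 1010-✓ 11-01✓ 11-10✓ 111-0✓ 111-1✓ 1110-✓ 1111-✓
Round 2: -1-10 1--01 1-10- 111--
PIs = {-0101, -1-10, -1001, 0-110, 1--01, 1-10-, 111--}
Coverage chart:
  m5: -0101 ←essential
  m6: 0-110 ←essential
  m10: -1-10 ←essential
  m14: -1-10,0-110
  m17: 1--01 ←essential
  m20: 1-10- ←essential
  m21: -0101,1--01,1-10-
  m25: -1001,1--01
  m26: -1-10 ←essential
  m30: -1-10,111--
  m31: 111-- ←essential
Essential: -0101, -1-10, 0-110, 1--01, 1-10-, 111--

6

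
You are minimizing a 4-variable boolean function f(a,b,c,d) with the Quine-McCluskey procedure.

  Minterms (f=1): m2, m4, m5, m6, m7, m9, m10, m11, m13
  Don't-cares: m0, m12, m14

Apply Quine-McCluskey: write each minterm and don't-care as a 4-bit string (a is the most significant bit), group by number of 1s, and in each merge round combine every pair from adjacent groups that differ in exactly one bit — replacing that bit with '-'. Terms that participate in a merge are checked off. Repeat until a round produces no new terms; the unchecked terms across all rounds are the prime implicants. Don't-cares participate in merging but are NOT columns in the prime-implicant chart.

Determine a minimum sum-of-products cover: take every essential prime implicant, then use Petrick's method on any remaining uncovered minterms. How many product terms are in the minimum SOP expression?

4

size-2^0 implicants → 0000(✓)  0010(✓)  0100(✓)  0101(✓)  0110(✓)  0111(✓)  1001(✓)  1010(✓)  1011(✓)  1100(✓)  1101(✓)  1110(✓)
size-2^1 implicants → -010(✓)  -100(✓)  -101(✓)  -110(✓)  0-00(✓)  0-10(✓)  00-0(✓)  01-0(✓)  01-1(✓)  010-(✓)  011-(✓)  1-01  1-10(✓)  10-1  101-  11-0(✓)  110-(✓)
size-2^2 implicants → --10  -1-0  -10-  0--0  01--
Unchecked terms (primes): --10, -1-0, -10-, 0--0, 01--, 1-01, 10-1, 101-
Minterm coverage:
  m2 ⊆ --10,0--0
  m4 ⊆ -1-0,-10-,0--0,01--
  m5 ⊆ -10-,01--
  m6 ⊆ --10,-1-0,0--0,01--
  m7 ⊆ 01-- [E]
  m9 ⊆ 1-01,10-1
  m10 ⊆ --10,101-
  m11 ⊆ 10-1,101-
  m13 ⊆ -10-,1-01
E = {01--}
Petrick residual → --10, -10-, 10-1
Cover = cd' + bc' + a'b + ab'd  |cover|=4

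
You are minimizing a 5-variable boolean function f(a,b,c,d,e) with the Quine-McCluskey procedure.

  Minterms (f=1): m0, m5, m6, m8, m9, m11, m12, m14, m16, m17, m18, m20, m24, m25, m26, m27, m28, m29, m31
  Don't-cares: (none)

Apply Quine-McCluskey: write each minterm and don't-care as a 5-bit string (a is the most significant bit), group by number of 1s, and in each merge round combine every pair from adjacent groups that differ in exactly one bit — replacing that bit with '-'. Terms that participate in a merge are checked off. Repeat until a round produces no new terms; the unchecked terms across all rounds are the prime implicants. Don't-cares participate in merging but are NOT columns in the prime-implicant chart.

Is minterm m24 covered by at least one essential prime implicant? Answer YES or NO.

[col 0] 00000*, 00101, 00110*, 01000*, 01001*, 01011*, 01100*, 01110*, 10000*, 10001*, 10010*, 10100*, 11000*, 11001*, 11010*, 11011*, 11100*, 11101*, 11111*
[col 1] -0000*, -1000*, -1001*, -1011*, -1100*, 0-000*, 0-110, 01-00*, 010-1*, 0100-*, 011-0, 1-000*, 1-001*, 1-010*, 1-100*, 10-00*, 100-0*, 1000-*, 11-00*, 11-01*, 11-11*, 110-0*, 110-1*, 1100-*, 1101-*, 111-1*, 1110-*
[col 2] --000, -1-00, -10-1, -100-, 1--00, 1-0-0, 1-00-, 11--1, 11-0-, 110--
Prime implicants: --000, -1-00, -10-1, -100-, 0-110, 00101, 011-0, 1--00, 1-0-0, 1-00-, 11--1, 11-0-, 110--
PI chart (minterm → PIs covering it):
  0 | --000  (sole → essential)
  5 | 00101  (sole → essential)
  6 | 0-110  (sole → essential)
  8 | --000,-1-00,-100-
  9 | -10-1,-100-
  11 | -10-1  (sole → essential)
  12 | -1-00,011-0
  14 | 0-110,011-0
  16 | --000,1--00,1-0-0,1-00-
  17 | 1-00-  (sole → essential)
  18 | 1-0-0  (sole → essential)
  20 | 1--00  (sole → essential)
  24 | --000,-1-00,-100-,1--00,1-0-0,1-00-,11-0-,110--
  25 | -10-1,-100-,1-00-,11--1,11-0-,110--
  26 | 1-0-0,110--
  27 | -10-1,11--1,110--
  28 | -1-00,1--00,11-0-
  29 | 11--1,11-0-
  31 | 11--1  (sole → essential)
Essential prime implicants: --000, -10-1, 0-110, 00101, 1--00, 1-0-0, 1-00-, 11--1

YES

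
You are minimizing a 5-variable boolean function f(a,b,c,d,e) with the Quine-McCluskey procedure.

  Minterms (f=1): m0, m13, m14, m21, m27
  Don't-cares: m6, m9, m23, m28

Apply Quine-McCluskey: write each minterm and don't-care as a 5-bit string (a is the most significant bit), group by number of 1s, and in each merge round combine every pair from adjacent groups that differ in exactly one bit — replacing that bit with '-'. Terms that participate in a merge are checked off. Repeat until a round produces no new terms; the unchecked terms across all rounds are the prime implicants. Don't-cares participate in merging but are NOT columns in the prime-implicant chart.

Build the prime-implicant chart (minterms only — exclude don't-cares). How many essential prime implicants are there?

size-2^0 implicants → 00000  00110(✓)  01001(✓)  01101(✓)  01110(✓)  10101(✓)  10111(✓)  11011  11100
size-2^1 implicants → 0-110  01-01  101-1
Unchecked terms (primes): 0-110, 00000, 01-01, 101-1, 11011, 11100
Minterm coverage:
  m0 ⊆ 00000 [E]
  m13 ⊆ 01-01 [E]
  m14 ⊆ 0-110 [E]
  m21 ⊆ 101-1 [E]
  m27 ⊆ 11011 [E]
E = {0-110, 00000, 01-01, 101-1, 11011}

5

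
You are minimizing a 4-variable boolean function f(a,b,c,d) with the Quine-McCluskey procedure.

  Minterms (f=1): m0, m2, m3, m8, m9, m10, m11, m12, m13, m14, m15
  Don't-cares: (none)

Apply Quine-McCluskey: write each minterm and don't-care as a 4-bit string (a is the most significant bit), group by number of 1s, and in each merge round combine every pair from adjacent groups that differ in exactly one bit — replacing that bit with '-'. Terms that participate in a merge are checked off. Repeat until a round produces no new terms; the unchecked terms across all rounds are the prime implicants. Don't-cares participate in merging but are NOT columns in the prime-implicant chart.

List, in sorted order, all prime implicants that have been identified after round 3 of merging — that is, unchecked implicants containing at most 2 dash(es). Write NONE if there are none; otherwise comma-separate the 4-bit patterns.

[col 0] 0000*, 0010*, 0011*, 1000*, 1001*, 1010*, 1011*, 1100*, 1101*, 1110*, 1111*
[col 1] -000*, -010*, -011*, 00-0*, 001-*, 1-00*, 1-01*, 1-10*, 1-11*, 10-0*, 10-1*, 100-*, 101-*, 11-0*, 11-1*, 110-*, 111-*
[col 2] -0-0, -01-, 1--0*, 1--1*, 1-0-*, 1-1-*, 10--*, 11--*
[col 3] 1---
Prime implicants: -0-0, -01-, 1---

-0-0, -01-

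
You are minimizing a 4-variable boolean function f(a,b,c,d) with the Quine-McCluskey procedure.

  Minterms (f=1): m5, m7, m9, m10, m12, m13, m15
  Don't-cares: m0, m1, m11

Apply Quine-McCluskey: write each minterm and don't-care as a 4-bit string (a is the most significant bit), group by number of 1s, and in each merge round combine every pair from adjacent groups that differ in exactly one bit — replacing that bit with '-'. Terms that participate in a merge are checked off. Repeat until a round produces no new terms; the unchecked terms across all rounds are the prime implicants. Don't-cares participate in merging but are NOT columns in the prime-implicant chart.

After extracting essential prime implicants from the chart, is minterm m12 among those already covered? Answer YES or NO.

YES

size-2^0 implicants → 0000(✓)  0001(✓)  0101(✓)  0111(✓)  1001(✓)  1010(✓)  1011(✓)  1100(✓)  1101(✓)  1111(✓)
size-2^1 implicants → -001(✓)  -101(✓)  -111(✓)  0-01(✓)  000-  01-1(✓)  1-01(✓)  1-11(✓)  10-1(✓)  101-  11-1(✓)  110-
size-2^2 implicants → --01  -1-1  1--1
Unchecked terms (primes): --01, -1-1, 000-, 1--1, 101-, 110-
Minterm coverage:
  m5 ⊆ --01,-1-1
  m7 ⊆ -1-1 [E]
  m9 ⊆ --01,1--1
  m10 ⊆ 101- [E]
  m12 ⊆ 110- [E]
  m13 ⊆ --01,-1-1,1--1,110-
  m15 ⊆ -1-1,1--1
E = {-1-1, 101-, 110-}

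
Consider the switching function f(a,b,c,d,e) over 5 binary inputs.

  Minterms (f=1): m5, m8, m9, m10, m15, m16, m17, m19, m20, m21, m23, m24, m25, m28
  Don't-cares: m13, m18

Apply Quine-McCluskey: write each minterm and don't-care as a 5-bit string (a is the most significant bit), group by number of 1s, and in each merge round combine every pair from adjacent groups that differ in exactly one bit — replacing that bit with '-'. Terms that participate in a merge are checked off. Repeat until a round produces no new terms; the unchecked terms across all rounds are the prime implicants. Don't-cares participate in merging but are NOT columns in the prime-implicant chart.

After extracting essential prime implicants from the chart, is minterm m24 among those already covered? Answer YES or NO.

size-2^0 implicants → 00101(✓)  01000(✓)  01001(✓)  01010(✓)  01101(✓)  01111(✓)  10000(✓)  10001(✓)  10010(✓)  10011(✓)  10100(✓)  10101(✓)  10111(✓)  11000(✓)  11001(✓)  11100(✓)
size-2^1 implicants → -0101  -1000(✓)  -1001(✓)  0-101  01-01  010-0  0100-(✓)  011-1  1-000(✓)  1-001(✓)  1-100(✓)  10-00(✓)  10-01(✓)  10-11(✓)  100-0(✓)  100-1(✓)  1000-(✓)  1001-(✓)  101-1(✓)  1010-(✓)  11-00(✓)  1100-(✓)
size-2^2 implicants → -100-  1--00  1-00-  10--1  10-0-  100--
Unchecked terms (primes): -0101, -100-, 0-101, 01-01, 010-0, 011-1, 1--00, 1-00-, 10--1, 10-0-, 100--
Minterm coverage:
  m5 ⊆ -0101,0-101
  m8 ⊆ -100-,010-0
  m9 ⊆ -100-,01-01
  m10 ⊆ 010-0 [E]
  m15 ⊆ 011-1 [E]
  m16 ⊆ 1--00,1-00-,10-0-,100--
  m17 ⊆ 1-00-,10--1,10-0-,100--
  m19 ⊆ 10--1,100--
  m20 ⊆ 1--00,10-0-
  m21 ⊆ -0101,10--1,10-0-
  m23 ⊆ 10--1 [E]
  m24 ⊆ -100-,1--00,1-00-
  m25 ⊆ -100-,1-00-
  m28 ⊆ 1--00 [E]
E = {010-0, 011-1, 1--00, 10--1}

YES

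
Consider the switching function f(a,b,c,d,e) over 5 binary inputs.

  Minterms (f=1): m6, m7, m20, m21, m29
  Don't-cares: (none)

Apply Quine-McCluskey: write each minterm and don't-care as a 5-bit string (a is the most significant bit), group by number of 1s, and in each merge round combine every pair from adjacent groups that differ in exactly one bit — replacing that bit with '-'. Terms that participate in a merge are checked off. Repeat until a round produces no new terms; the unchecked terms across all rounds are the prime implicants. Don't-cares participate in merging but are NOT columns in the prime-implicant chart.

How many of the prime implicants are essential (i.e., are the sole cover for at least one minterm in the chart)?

3

[col 0] 00110*, 00111*, 10100*, 10101*, 11101*
[col 1] 0011-, 1-101, 1010-
Prime implicants: 0011-, 1-101, 1010-
PI chart (minterm → PIs covering it):
  6 | 0011-  (sole → essential)
  7 | 0011-  (sole → essential)
  20 | 1010-  (sole → essential)
  21 | 1-101,1010-
  29 | 1-101  (sole → essential)
Essential prime implicants: 0011-, 1-101, 1010-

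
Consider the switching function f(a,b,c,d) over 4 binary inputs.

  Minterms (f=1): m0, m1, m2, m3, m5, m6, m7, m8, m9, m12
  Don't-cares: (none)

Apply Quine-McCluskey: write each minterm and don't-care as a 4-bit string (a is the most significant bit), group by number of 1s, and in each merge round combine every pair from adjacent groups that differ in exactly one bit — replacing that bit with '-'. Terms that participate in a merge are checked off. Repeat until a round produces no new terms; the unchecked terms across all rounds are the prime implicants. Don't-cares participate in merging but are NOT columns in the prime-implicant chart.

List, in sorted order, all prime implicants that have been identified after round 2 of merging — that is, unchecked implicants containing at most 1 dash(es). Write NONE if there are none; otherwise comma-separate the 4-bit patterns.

size-2^0 implicants → 0000(✓)  0001(✓)  0010(✓)  0011(✓)  0101(✓)  0110(✓)  0111(✓)  1000(✓)  1001(✓)  1100(✓)
size-2^1 implicants → -000(✓)  -001(✓)  0-01(✓)  0-10(✓)  0-11(✓)  00-0(✓)  00-1(✓)  000-(✓)  001-(✓)  01-1(✓)  011-(✓)  1-00  100-(✓)
size-2^2 implicants → -00-  0--1  0-1-  00--
Unchecked terms (primes): -00-, 0--1, 0-1-, 00--, 1-00

1-00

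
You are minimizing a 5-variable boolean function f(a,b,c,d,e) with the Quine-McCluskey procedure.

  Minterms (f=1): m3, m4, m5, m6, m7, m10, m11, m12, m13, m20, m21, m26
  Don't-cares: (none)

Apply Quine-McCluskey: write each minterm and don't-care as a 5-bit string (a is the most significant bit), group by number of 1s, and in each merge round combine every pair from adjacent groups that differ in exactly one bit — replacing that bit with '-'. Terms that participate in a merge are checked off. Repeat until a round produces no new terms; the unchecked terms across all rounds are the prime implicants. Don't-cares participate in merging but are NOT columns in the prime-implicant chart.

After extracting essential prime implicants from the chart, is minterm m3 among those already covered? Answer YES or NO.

NO

Round 0: 00011✓ 00100✓ 00101✓ 00110✓ 00111✓ 01010✓ 01011✓ 01100✓ 01101✓ 10100✓ 10101✓ 11010✓
Round 1: -0100✓ -0101✓ -1010 0-011 0-100✓ 0-101✓ 00-11 001-0✓ 001-1✓ 0010-✓ 0011-✓ 0101- 0110-✓ 1010-✓
Round 2: -010- 0-10- 001--
PIs = {-010-, -1010, 0-011, 0-10-, 00-11, 001--, 0101-}
Coverage chart:
  m3: 0-011,00-11
  m4: -010-,0-10-,001--
  m5: -010-,0-10-,001--
  m6: 001-- ←essential
  m7: 00-11,001--
  m10: -1010,0101-
  m11: 0-011,0101-
  m12: 0-10- ←essential
  m13: 0-10- ←essential
  m20: -010- ←essential
  m21: -010- ←essential
  m26: -1010 ←essential
Essential: -010-, -1010, 0-10-, 001--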